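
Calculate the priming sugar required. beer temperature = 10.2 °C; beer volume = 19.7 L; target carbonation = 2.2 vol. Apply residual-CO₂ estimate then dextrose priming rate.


residual = 14.695·(0.01821 + 0.09011·e^(−0.04·T));  sugar = (target − residual)·4.0·V
residual = 14.695·(0.01821 + 0.09011·e^(−0.04·10.2)) = 1.1481
sugar = (2.2 − 1.1481)·4.0·19.7

82.8867 g


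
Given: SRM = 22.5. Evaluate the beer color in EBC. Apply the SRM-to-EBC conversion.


EBC = SRM · 1.97
EBC = 22.5 · 1.97

44.3250 EBC


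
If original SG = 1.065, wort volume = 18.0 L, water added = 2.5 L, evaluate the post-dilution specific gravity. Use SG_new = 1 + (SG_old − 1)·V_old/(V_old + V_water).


pts = (1.065 − 1)·1000·18.0/(18.0 + 2.5) = 57.0732
SG_new = 1 + 57.0732/1000

1.0571


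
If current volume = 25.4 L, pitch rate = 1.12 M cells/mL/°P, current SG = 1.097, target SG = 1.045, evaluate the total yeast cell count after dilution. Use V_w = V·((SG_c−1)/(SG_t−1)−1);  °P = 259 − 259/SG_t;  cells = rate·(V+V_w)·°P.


V_w = 25.4·((1.097−1)/(1.045−1)−1) = 29.3511
V_final = 25.4 + 29.3511 = 54.7511
°P = 259 − 259/1.045 = 11.1531
cells = 1.12·54.7511·11.1531

683.9226 billion cells


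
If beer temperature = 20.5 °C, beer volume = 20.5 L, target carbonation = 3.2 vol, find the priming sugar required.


residual = 14.695·(0.01821 + 0.09011·e^(−0.04·T));  sugar = (target − residual)·4.0·V
residual = 14.695·(0.01821 + 0.09011·e^(−0.04·20.5)) = 0.8508
sugar = (3.2 − 0.8508)·4.0·20.5

192.6343 g


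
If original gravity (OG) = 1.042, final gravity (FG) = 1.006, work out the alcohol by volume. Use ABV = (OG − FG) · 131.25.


ABV = (1.042 − 1.006) · 131.25

4.7250 % ABV


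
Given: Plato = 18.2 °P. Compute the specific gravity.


SG = 259/(259 − P)
SG = 259/(259 − 18.2)

1.0756


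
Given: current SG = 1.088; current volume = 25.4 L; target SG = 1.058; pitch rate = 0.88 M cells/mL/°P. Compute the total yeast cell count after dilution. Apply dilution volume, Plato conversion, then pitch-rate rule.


V_w = V·((SG_c−1)/(SG_t−1)−1);  °P = 259 − 259/SG_t;  cells = rate·(V+V_w)·°P
V_w = 25.4·((1.088−1)/(1.058−1)−1) = 13.1379
V_final = 25.4 + 13.1379 = 38.5379
°P = 259 − 259/1.058 = 14.1985
cells = 0.88·38.5379·14.1985

481.5187 billion cells


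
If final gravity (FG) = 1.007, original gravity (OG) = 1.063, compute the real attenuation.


AA = (OG−FG)/(OG−1)·100;  RA = AA·0.8192
AA = (1.063 − 1.007)/(1.063 − 1)·100 = 88.8889
RA = 88.8889·0.8192

72.8178 %


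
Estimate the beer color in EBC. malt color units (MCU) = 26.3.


SRM = 1.4922·MCU^0.6859;  EBC = SRM·1.97
SRM = 1.4922·26.3^0.6859 = 14.0532
EBC = 14.0532·1.97

27.6848 EBC


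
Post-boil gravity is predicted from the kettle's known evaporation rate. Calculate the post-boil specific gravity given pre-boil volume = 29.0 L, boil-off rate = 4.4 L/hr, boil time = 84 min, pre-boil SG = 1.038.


V_post = V_pre − rate·(t/60);  SG_post = 1 + (SG_pre−1)·V_pre/V_post
V_post = 29.0 − 4.4·(84/60) = 22.8400
SG_post = 1 + (1.038 − 1)·29.0/22.8400

1.0482


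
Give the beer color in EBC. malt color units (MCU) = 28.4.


SRM = 1.4922·MCU^0.6859;  EBC = SRM·1.97
SRM = 1.4922·28.4^0.6859 = 14.8135
EBC = 14.8135·1.97

29.1826 EBC


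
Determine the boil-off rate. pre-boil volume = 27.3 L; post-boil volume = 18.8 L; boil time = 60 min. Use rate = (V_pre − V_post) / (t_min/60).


rate = (27.3 − 18.8) / (60/60)

8.5000 L/hr


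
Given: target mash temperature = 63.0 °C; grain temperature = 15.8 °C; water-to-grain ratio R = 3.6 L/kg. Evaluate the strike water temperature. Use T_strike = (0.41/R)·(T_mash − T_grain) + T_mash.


T_strike = (0.41/3.6)·(63.0 − 15.8) + 63.0

68.3756 °C


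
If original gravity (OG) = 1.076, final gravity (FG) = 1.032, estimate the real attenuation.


AA = (OG−FG)/(OG−1)·100;  RA = AA·0.8192
AA = (1.076 − 1.032)/(1.076 − 1)·100 = 57.8947
RA = 57.8947·0.8192

47.4274 %


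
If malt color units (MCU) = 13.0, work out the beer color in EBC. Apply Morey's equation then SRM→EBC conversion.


SRM = 1.4922·MCU^0.6859;  EBC = SRM·1.97
SRM = 1.4922·13.0^0.6859 = 8.6672
EBC = 8.6672·1.97

17.0745 EBC


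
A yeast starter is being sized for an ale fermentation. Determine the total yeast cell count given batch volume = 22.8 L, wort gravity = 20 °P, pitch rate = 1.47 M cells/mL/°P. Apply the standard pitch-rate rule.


cells (billions) = rate · V_L · °P
cells = 1.47 · 22.8 · 20

670.3200 billion cells


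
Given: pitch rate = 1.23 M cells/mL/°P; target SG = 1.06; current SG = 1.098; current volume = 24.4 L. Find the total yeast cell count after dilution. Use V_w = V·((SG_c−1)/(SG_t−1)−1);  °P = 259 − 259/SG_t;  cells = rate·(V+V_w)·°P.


V_w = 24.4·((1.098−1)/(1.06−1)−1) = 15.4533
V_final = 24.4 + 15.4533 = 39.8533
°P = 259 − 259/1.06 = 14.6604
cells = 1.23·39.8533·14.6604

718.6458 billion cells


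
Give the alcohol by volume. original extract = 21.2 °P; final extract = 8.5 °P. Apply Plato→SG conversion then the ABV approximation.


SG = 259/(259 − P);  ABV = (OG − FG)·131.25
OG = 259/(259 − 21.2) = 1.0892
FG = 259/(259 − 8.5) = 1.0339
ABV = (1.0892 − 1.0339)·131.25

7.2474 % ABV


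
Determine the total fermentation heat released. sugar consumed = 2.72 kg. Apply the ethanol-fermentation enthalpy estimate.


Q = m_sugar · 590 kJ/kg
Q = 2.72 · 590

1604.8000 kJ


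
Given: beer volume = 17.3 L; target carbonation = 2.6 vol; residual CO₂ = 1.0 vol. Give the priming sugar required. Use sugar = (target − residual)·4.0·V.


sugar = (2.6 − 1.0)·4.0·17.3

110.7200 g


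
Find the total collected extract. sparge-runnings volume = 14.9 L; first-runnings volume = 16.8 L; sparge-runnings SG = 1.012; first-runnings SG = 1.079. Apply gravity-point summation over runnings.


total = Σ (SG_i − 1)·1000·V_i
first = (1.079 − 1)·1000·16.8 = 1327.2000
sparge = (1.012 − 1)·1000·14.9 = 178.8000
total = 1327.2000 + 178.8000

1506.0000 gravity·L


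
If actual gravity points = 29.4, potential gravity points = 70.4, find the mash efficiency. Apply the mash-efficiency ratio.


efficiency = actual / potential × 100
efficiency = 29.4 / 70.4 × 100

41.7614 %


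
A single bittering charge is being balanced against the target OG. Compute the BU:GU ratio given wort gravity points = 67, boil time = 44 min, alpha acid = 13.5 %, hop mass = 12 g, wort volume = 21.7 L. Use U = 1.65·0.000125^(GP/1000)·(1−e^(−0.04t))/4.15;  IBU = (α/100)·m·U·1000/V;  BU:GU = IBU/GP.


U = 1.65·0.000125^(67/1000)·(1−e^(−0.04·44))/4.15 = 0.1803
IBU = (13.5/100)·12·0.1803·1000/21.7 = 13.4583
BU:GU = 13.4583/67

0.2009


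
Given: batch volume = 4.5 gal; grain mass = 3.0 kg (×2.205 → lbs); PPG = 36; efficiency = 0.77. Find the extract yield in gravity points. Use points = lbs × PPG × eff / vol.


lbs = 3.0 × 2.205 = 6.6150
points = 6.6150 × 36 × 0.77 / 4.5

40.7484 points


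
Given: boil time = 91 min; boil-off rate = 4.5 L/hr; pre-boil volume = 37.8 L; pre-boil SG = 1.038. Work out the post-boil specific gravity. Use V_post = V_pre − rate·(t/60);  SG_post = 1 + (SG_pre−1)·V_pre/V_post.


V_post = 37.8 − 4.5·(91/60) = 30.9750
SG_post = 1 + (1.038 − 1)·37.8/30.9750

1.0464


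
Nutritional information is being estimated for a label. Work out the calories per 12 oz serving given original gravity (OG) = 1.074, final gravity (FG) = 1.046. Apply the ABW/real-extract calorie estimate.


ABW = (OG−FG)·131.25·0.79/FG;  °P = 259 − 259/SG (for OG→OE and FG→AE);  RE = 0.1808·OE + 0.8192·AE;  Cal = (6.9·ABW + 4·(RE−0.1))·FG·3.55
ABW = (1.074 − 1.046)·131.25·0.79/1.046 = 2.7756
OE = 259 − 259/1.074 = 17.8454 °P
AE = 259 − 259/1.046 = 11.3901 °P
RE = 0.1808·17.8454 + 0.8192·11.3901 = 12.5572 °P
Cal = (6.9·2.7756 + 4·(12.5572−0.1))·1.046·3.55

256.1442 kcal


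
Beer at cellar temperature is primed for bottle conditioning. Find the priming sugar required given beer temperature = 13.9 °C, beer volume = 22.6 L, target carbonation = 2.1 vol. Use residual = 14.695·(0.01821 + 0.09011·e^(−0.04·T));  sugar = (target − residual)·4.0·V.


residual = 14.695·(0.01821 + 0.09011·e^(−0.04·13.9)) = 1.0270
sugar = (2.1 − 1.0270)·4.0·22.6

96.9989 g


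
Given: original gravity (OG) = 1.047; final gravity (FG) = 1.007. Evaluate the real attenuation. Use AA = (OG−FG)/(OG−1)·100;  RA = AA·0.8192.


AA = (1.047 − 1.007)/(1.047 − 1)·100 = 85.1064
RA = 85.1064·0.8192

69.7191 %


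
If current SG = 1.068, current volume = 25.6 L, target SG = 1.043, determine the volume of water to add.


V_water = V·((SG_curr − 1)/(SG_target − 1) − 1)
V_water = 25.6·((1.068 − 1)/(1.043 − 1) − 1)

14.8837 L


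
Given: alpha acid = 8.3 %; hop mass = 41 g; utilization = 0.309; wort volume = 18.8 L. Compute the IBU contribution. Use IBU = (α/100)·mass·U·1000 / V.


IBU = (8.3/100)·41·0.309·1000 / 18.8

55.9323 IBU


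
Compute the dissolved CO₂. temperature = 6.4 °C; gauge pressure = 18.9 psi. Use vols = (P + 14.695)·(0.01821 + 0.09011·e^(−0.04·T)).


vols = (18.9 + 14.695)·(0.01821 + 0.09011·e^(−0.04·6.4))

2.9553 volumes


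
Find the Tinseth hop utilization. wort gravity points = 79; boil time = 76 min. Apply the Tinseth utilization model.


U = 1.65·0.000125^(GP/1000) · (1 − e^(−0.04·t))/4.15
bigness = 1.65·0.000125^(79/1000) = 0.8112
boil_factor = (1 − e^(−0.04·76))/4.15 = 0.2294
U = 0.8112 · 0.2294

0.1861


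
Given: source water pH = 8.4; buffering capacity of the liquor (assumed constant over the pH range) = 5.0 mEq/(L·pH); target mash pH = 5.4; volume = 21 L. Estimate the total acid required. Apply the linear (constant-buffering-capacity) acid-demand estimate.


acid = buffering capacity · (pH_source − pH_target) · V
acid = 5.0 · (8.4 − 5.4) · 21

315.0000 mEq


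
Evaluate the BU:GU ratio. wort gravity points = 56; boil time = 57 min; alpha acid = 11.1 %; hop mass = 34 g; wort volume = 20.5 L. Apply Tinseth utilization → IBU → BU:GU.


U = 1.65·0.000125^(GP/1000)·(1−e^(−0.04t))/4.15;  IBU = (α/100)·m·U·1000/V;  BU:GU = IBU/GP
U = 1.65·0.000125^(56/1000)·(1−e^(−0.04·57))/4.15 = 0.2158
IBU = (11.1/100)·34·0.2158·1000/20.5 = 39.7237
BU:GU = 39.7237/56

0.7094


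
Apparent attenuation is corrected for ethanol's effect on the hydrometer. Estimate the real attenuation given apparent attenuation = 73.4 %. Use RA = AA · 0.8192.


RA = 73.4 · 0.8192

60.1293 %


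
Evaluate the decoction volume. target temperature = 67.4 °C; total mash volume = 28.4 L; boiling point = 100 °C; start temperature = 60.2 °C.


V_dec = V_total·(T_target − T_start)/(T_boil − T_start)
V_dec = 28.4·(67.4 − 60.2)/(100 − 60.2)

5.1377 L


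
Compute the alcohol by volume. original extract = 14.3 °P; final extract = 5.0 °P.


SG = 259/(259 − P);  ABV = (OG − FG)·131.25
OG = 259/(259 − 14.3) = 1.0584
FG = 259/(259 − 5.0) = 1.0197
ABV = (1.0584 − 1.0197)·131.25

5.0864 % ABV


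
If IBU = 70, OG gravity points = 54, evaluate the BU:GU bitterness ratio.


BU:GU = IBU / OG_points
BU:GU = 70 / 54

1.2963


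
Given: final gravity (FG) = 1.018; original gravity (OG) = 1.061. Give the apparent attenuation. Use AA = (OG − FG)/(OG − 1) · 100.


AA = (1.061 − 1.018)/(1.061 − 1) · 100

70.4918 %


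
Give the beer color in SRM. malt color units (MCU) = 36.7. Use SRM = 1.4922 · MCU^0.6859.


SRM = 1.4922 · 36.7^0.6859

17.6617 SRM


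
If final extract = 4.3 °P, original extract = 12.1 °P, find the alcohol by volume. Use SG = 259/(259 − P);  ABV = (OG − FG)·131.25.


OG = 259/(259 − 12.1) = 1.0490
FG = 259/(259 − 4.3) = 1.0169
ABV = (1.0490 − 1.0169)·131.25

4.2164 % ABV


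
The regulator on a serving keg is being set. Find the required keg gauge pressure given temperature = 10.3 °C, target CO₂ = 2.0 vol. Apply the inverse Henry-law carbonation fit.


psi = vols/(0.01821 + 0.09011·e^(−0.04·T)) − 14.695
psi = 2.0/(0.01821 + 0.09011·e^(−0.04·10.3)) − 14.695

10.9816 psi


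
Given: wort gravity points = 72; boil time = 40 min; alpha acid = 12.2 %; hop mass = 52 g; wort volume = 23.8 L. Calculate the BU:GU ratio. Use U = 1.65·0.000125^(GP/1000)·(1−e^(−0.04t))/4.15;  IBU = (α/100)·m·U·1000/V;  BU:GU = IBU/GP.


U = 1.65·0.000125^(72/1000)·(1−e^(−0.04·40))/4.15 = 0.1661
IBU = (12.2/100)·52·0.1661·1000/23.8 = 44.2852
BU:GU = 44.2852/72

0.6151


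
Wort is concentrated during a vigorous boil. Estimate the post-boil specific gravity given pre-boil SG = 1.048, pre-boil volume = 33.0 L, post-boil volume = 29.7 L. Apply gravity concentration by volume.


SG_post = 1 + (SG_pre − 1)·V_pre/V_post
pts_pre = (1.048 − 1)·1000 = 48.0000
pts_post = 48.0000·33.0/29.7 = 53.3333
SG_post = 1 + 53.3333/1000

1.0533


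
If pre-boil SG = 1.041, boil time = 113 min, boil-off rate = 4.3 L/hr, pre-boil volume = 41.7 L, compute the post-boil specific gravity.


V_post = V_pre − rate·(t/60);  SG_post = 1 + (SG_pre−1)·V_pre/V_post
V_post = 41.7 − 4.3·(113/60) = 33.6017
SG_post = 1 + (1.041 − 1)·41.7/33.6017

1.0509


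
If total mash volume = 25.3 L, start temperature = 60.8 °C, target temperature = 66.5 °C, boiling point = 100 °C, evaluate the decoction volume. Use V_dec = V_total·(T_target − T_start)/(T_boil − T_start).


V_dec = 25.3·(66.5 − 60.8)/(100 − 60.8)

3.6788 L


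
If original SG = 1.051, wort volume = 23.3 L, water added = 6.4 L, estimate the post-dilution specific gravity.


SG_new = 1 + (SG_old − 1)·V_old/(V_old + V_water)
pts = (1.051 − 1)·1000·23.3/(23.3 + 6.4) = 40.0101
SG_new = 1 + 40.0101/1000

1.0400


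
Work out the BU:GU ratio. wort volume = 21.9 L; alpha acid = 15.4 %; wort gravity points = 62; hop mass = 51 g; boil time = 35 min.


U = 1.65·0.000125^(GP/1000)·(1−e^(−0.04t))/4.15;  IBU = (α/100)·m·U·1000/V;  BU:GU = IBU/GP
U = 1.65·0.000125^(62/1000)·(1−e^(−0.04·35))/4.15 = 0.1716
IBU = (15.4/100)·51·0.1716·1000/21.9 = 61.5345
BU:GU = 61.5345/62

0.9925


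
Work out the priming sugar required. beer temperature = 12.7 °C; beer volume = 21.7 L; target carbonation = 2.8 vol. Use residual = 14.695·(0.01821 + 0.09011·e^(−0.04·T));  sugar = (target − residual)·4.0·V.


residual = 14.695·(0.01821 + 0.09011·e^(−0.04·12.7)) = 1.0643
sugar = (2.8 − 1.0643)·4.0·21.7

150.6549 g


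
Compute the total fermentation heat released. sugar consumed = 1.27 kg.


Q = m_sugar · 590 kJ/kg
Q = 1.27 · 590

749.3000 kJ


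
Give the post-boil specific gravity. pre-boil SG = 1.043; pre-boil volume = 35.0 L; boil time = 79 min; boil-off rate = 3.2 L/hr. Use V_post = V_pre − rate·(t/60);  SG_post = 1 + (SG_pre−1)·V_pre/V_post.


V_post = 35.0 − 3.2·(79/60) = 30.7867
SG_post = 1 + (1.043 − 1)·35.0/30.7867

1.0489


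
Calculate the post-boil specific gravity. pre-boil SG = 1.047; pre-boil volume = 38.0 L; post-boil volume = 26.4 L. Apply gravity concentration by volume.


SG_post = 1 + (SG_pre − 1)·V_pre/V_post
pts_pre = (1.047 − 1)·1000 = 47.0000
pts_post = 47.0000·38.0/26.4 = 67.6515
SG_post = 1 + 67.6515/1000

1.0677


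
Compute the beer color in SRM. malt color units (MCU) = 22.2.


SRM = 1.4922 · MCU^0.6859
SRM = 1.4922 · 22.2^0.6859

12.5110 SRM


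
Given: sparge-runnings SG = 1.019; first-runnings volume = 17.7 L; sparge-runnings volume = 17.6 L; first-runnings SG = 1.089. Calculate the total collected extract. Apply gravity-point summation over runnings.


total = Σ (SG_i − 1)·1000·V_i
first = (1.089 − 1)·1000·17.7 = 1575.3000
sparge = (1.019 − 1)·1000·17.6 = 334.4000
total = 1575.3000 + 334.4000

1909.7000 gravity·L


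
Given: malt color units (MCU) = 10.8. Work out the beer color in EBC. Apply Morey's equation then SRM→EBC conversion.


SRM = 1.4922·MCU^0.6859;  EBC = SRM·1.97
SRM = 1.4922·10.8^0.6859 = 7.6322
EBC = 7.6322·1.97

15.0355 EBC


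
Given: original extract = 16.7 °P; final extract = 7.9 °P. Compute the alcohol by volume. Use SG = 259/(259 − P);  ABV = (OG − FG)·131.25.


OG = 259/(259 − 16.7) = 1.0689
FG = 259/(259 − 7.9) = 1.0315
ABV = (1.0689 − 1.0315)·131.25

4.9168 % ABV


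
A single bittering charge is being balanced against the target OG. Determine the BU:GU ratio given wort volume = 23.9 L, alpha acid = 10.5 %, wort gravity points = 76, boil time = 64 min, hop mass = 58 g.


U = 1.65·0.000125^(GP/1000)·(1−e^(−0.04t))/4.15;  IBU = (α/100)·m·U·1000/V;  BU:GU = IBU/GP
U = 1.65·0.000125^(76/1000)·(1−e^(−0.04·64))/4.15 = 0.1853
IBU = (10.5/100)·58·0.1853·1000/23.9 = 47.2149
BU:GU = 47.2149/76

0.6212


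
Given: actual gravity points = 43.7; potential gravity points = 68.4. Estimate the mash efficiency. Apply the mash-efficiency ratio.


efficiency = actual / potential × 100
efficiency = 43.7 / 68.4 × 100

63.8889 %


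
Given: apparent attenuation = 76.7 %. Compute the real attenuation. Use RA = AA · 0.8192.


RA = 76.7 · 0.8192

62.8326 %


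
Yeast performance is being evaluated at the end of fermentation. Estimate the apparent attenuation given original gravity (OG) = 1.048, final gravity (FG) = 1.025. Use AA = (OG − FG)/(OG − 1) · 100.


AA = (1.048 − 1.025)/(1.048 − 1) · 100

47.9167 %


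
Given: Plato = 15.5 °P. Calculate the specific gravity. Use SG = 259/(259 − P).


SG = 259/(259 − 15.5)

1.0637


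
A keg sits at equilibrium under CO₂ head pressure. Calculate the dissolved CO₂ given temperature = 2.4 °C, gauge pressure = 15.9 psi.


vols = (P + 14.695)·(0.01821 + 0.09011·e^(−0.04·T))
vols = (15.9 + 14.695)·(0.01821 + 0.09011·e^(−0.04·2.4))

3.0617 volumes


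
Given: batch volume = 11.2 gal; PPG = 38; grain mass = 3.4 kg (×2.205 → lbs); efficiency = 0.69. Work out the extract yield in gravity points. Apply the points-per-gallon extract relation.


points = lbs × PPG × eff / vol
lbs = 3.4 × 2.205 = 7.4970
points = 7.4970 × 38 × 0.69 / 11.2

17.5510 points


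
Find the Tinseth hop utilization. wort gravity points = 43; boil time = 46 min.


U = 1.65·0.000125^(GP/1000) · (1 − e^(−0.04·t))/4.15
bigness = 1.65·0.000125^(43/1000) = 1.1211
boil_factor = (1 − e^(−0.04·46))/4.15 = 0.2027
U = 1.1211 · 0.2027

0.2272


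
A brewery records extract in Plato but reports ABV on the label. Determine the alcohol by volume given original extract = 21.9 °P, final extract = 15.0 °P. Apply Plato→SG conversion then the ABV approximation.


SG = 259/(259 − P);  ABV = (OG − FG)·131.25
OG = 259/(259 − 21.9) = 1.0924
FG = 259/(259 − 15.0) = 1.0615
ABV = (1.0924 − 1.0615)·131.25

4.0544 % ABV


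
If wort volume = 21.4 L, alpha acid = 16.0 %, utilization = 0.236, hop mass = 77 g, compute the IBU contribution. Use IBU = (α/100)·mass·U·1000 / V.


IBU = (16.0/100)·77·0.236·1000 / 21.4

135.8654 IBU


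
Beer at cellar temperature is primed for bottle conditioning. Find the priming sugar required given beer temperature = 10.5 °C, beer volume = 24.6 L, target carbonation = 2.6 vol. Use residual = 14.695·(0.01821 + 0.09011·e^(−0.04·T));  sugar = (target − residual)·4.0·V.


residual = 14.695·(0.01821 + 0.09011·e^(−0.04·10.5)) = 1.1376
sugar = (2.6 − 1.1376)·4.0·24.6

143.8967 g


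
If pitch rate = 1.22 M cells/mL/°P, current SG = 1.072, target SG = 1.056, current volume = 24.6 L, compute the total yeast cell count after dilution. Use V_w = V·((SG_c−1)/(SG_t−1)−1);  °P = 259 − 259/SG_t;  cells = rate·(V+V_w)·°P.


V_w = 24.6·((1.072−1)/(1.056−1)−1) = 7.0286
V_final = 24.6 + 7.0286 = 31.6286
°P = 259 − 259/1.056 = 13.7348
cells = 1.22·31.6286·13.7348

529.9846 billion cells


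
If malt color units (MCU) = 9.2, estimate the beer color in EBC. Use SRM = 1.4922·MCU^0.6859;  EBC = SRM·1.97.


SRM = 1.4922·9.2^0.6859 = 6.8374
EBC = 6.8374·1.97

13.4696 EBC


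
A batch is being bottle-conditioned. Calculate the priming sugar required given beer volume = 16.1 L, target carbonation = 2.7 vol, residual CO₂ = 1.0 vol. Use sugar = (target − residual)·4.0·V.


sugar = (2.7 − 1.0)·4.0·16.1

109.4800 g


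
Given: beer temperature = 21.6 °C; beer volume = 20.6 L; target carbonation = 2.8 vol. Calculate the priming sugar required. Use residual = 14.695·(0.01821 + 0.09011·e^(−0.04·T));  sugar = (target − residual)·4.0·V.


residual = 14.695·(0.01821 + 0.09011·e^(−0.04·21.6)) = 0.8257
sugar = (2.8 − 0.8257)·4.0·20.6

162.6826 g


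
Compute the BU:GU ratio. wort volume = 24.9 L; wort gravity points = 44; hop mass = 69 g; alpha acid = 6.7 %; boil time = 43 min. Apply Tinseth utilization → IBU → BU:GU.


U = 1.65·0.000125^(GP/1000)·(1−e^(−0.04t))/4.15;  IBU = (α/100)·m·U·1000/V;  BU:GU = IBU/GP
U = 1.65·0.000125^(44/1000)·(1−e^(−0.04·43))/4.15 = 0.2198
IBU = (6.7/100)·69·0.2198·1000/24.9 = 40.8068
BU:GU = 40.8068/44

0.9274


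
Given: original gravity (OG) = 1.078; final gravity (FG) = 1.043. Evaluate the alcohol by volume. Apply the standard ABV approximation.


ABV = (OG − FG) · 131.25
ABV = (1.078 − 1.043) · 131.25

4.5938 % ABV


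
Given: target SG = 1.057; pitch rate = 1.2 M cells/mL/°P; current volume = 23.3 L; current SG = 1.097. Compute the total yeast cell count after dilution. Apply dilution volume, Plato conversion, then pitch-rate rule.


V_w = V·((SG_c−1)/(SG_t−1)−1);  °P = 259 − 259/SG_t;  cells = rate·(V+V_w)·°P
V_w = 23.3·((1.097−1)/(1.057−1)−1) = 16.3509
V_final = 23.3 + 16.3509 = 39.6509
°P = 259 − 259/1.057 = 13.9669
cells = 1.2·39.6509·13.9669

664.5592 billion cells


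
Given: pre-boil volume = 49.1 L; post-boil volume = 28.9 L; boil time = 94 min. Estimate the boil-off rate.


rate = (V_pre − V_post) / (t_min/60)
rate = (49.1 − 28.9) / (94/60)

12.8936 L/hr


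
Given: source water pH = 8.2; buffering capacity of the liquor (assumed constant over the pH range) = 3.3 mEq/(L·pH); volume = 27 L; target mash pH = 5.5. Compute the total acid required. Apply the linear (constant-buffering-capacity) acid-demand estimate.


acid = buffering capacity · (pH_source − pH_target) · V
acid = 3.3 · (8.2 − 5.5) · 27

240.5700 mEq


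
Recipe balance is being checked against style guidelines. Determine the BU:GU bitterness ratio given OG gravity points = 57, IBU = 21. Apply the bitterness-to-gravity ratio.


BU:GU = IBU / OG_points
BU:GU = 21 / 57

0.3684


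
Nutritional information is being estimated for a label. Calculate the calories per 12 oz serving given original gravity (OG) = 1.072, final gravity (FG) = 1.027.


ABW = (OG−FG)·131.25·0.79/FG;  °P = 259 − 259/SG (for OG→OE and FG→AE);  RE = 0.1808·OE + 0.8192·AE;  Cal = (6.9·ABW + 4·(RE−0.1))·FG·3.55
ABW = (1.072 − 1.027)·131.25·0.79/1.027 = 4.5433
OE = 259 − 259/1.072 = 17.3955 °P
AE = 259 − 259/1.027 = 6.8092 °P
RE = 0.1808·17.3955 + 0.8192·6.8092 = 8.7232 °P
Cal = (6.9·4.5433 + 4·(8.7232−0.1))·1.027·3.55

240.0473 kcal


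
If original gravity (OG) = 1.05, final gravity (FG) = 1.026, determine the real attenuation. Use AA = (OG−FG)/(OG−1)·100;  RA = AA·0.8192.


AA = (1.05 − 1.026)/(1.05 − 1)·100 = 48.0000
RA = 48.0000·0.8192

39.3216 %


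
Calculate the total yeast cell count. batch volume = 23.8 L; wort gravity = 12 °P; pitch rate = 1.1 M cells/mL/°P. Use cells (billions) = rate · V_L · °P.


cells = 1.1 · 23.8 · 12

314.1600 billion cells


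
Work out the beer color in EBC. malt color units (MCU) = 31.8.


SRM = 1.4922·MCU^0.6859;  EBC = SRM·1.97
SRM = 1.4922·31.8^0.6859 = 16.0082
EBC = 16.0082·1.97

31.5361 EBC


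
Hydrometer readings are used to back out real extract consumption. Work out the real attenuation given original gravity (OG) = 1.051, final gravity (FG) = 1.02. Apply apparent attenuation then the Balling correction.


AA = (OG−FG)/(OG−1)·100;  RA = AA·0.8192
AA = (1.051 − 1.02)/(1.051 − 1)·100 = 60.7843
RA = 60.7843·0.8192

49.7945 %


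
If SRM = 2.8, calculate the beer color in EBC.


EBC = SRM · 1.97
EBC = 2.8 · 1.97

5.5160 EBC


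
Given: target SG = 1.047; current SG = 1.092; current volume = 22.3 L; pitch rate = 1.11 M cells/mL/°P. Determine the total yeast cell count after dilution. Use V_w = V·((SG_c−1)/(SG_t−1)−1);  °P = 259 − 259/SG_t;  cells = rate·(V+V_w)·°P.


V_w = 22.3·((1.092−1)/(1.047−1)−1) = 21.3511
V_final = 22.3 + 21.3511 = 43.6511
°P = 259 − 259/1.047 = 11.6266
cells = 1.11·43.6511·11.6266

563.3376 billion cells


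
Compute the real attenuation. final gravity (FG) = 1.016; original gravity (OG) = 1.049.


AA = (OG−FG)/(OG−1)·100;  RA = AA·0.8192
AA = (1.049 − 1.016)/(1.049 − 1)·100 = 67.3469
RA = 67.3469·0.8192

55.1706 %


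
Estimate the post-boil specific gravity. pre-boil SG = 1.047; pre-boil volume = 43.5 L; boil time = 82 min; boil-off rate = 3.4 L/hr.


V_post = V_pre − rate·(t/60);  SG_post = 1 + (SG_pre−1)·V_pre/V_post
V_post = 43.5 − 3.4·(82/60) = 38.8533
SG_post = 1 + (1.047 − 1)·43.5/38.8533

1.0526


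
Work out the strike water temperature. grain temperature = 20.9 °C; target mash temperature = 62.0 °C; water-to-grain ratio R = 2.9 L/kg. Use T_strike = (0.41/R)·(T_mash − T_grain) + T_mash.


T_strike = (0.41/2.9)·(62.0 − 20.9) + 62.0

67.8107 °C


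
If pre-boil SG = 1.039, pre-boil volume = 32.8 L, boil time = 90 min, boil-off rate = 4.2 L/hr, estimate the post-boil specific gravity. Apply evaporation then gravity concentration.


V_post = V_pre − rate·(t/60);  SG_post = 1 + (SG_pre−1)·V_pre/V_post
V_post = 32.8 − 4.2·(90/60) = 26.5000
SG_post = 1 + (1.039 − 1)·32.8/26.5000

1.0483


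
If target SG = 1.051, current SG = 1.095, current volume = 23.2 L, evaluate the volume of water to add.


V_water = V·((SG_curr − 1)/(SG_target − 1) − 1)
V_water = 23.2·((1.095 − 1)/(1.051 − 1) − 1)

20.0157 L


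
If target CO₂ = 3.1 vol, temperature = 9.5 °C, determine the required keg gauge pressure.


psi = vols/(0.01821 + 0.09011·e^(−0.04·T)) − 14.695
psi = 3.1/(0.01821 + 0.09011·e^(−0.04·9.5)) − 14.695

24.1362 psi


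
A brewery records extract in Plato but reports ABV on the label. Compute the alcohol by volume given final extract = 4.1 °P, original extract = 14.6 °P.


SG = 259/(259 − P);  ABV = (OG − FG)·131.25
OG = 259/(259 − 14.6) = 1.0597
FG = 259/(259 − 4.1) = 1.0161
ABV = (1.0597 − 1.0161)·131.25

5.7295 % ABV


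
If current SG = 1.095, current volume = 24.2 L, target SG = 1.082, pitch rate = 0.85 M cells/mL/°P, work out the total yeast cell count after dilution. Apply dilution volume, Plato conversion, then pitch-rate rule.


V_w = V·((SG_c−1)/(SG_t−1)−1);  °P = 259 − 259/SG_t;  cells = rate·(V+V_w)·°P
V_w = 24.2·((1.095−1)/(1.082−1)−1) = 3.8366
V_final = 24.2 + 3.8366 = 28.0366
°P = 259 − 259/1.082 = 19.6285
cells = 0.85·28.0366·19.6285

467.7679 billion cells


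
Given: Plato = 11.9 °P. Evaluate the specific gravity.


SG = 259/(259 − P)
SG = 259/(259 − 11.9)

1.0482


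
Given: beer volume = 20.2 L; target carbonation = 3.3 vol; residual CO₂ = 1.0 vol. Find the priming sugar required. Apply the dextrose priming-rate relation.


sugar = (target − residual)·4.0·V
sugar = (3.3 − 1.0)·4.0·20.2

185.8400 g


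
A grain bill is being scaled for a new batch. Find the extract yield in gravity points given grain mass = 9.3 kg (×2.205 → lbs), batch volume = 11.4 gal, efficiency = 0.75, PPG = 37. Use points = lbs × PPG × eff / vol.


lbs = 9.3 × 2.205 = 20.5065
points = 20.5065 × 37 × 0.75 / 11.4

49.9171 points


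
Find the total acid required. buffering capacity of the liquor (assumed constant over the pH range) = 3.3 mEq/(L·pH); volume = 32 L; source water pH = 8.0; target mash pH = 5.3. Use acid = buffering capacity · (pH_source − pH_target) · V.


acid = 3.3 · (8.0 − 5.3) · 32

285.1200 mEq


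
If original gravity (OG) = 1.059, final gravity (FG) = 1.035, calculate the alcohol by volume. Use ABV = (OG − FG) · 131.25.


ABV = (1.059 − 1.035) · 131.25

3.1500 % ABV


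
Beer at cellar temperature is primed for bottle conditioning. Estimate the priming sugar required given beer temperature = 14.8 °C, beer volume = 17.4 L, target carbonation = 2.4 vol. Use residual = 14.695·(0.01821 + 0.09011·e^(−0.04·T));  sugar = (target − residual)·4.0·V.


residual = 14.695·(0.01821 + 0.09011·e^(−0.04·14.8)) = 1.0002
sugar = (2.4 − 1.0002)·4.0·17.4

97.4295 g


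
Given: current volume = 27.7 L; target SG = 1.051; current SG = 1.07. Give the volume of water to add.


V_water = V·((SG_curr − 1)/(SG_target − 1) − 1)
V_water = 27.7·((1.07 − 1)/(1.051 − 1) − 1)

10.3196 L


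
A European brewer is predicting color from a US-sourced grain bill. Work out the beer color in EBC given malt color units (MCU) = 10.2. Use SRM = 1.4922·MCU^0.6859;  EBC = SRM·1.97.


SRM = 1.4922·10.2^0.6859 = 7.3388
EBC = 7.3388·1.97

14.4575 EBC


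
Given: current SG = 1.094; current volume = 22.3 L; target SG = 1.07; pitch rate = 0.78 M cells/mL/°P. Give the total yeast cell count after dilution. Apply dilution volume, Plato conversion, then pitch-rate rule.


V_w = V·((SG_c−1)/(SG_t−1)−1);  °P = 259 − 259/SG_t;  cells = rate·(V+V_w)·°P
V_w = 22.3·((1.094−1)/(1.07−1)−1) = 7.6457
V_final = 22.3 + 7.6457 = 29.9457
°P = 259 − 259/1.07 = 16.9439
cells = 0.78·29.9457·16.9439

395.7704 billion cells


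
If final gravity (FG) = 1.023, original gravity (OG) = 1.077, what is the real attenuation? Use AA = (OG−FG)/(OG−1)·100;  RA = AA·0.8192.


AA = (1.077 − 1.023)/(1.077 − 1)·100 = 70.1299
RA = 70.1299·0.8192

57.4504 %


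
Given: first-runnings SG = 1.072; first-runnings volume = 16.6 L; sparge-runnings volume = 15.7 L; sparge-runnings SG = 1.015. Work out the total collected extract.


total = Σ (SG_i − 1)·1000·V_i
first = (1.072 − 1)·1000·16.6 = 1195.2000
sparge = (1.015 − 1)·1000·15.7 = 235.5000
total = 1195.2000 + 235.5000

1430.7000 gravity·L


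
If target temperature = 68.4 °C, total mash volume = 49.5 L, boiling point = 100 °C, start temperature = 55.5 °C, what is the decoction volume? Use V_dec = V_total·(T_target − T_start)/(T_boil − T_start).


V_dec = 49.5·(68.4 − 55.5)/(100 − 55.5)

14.3494 L


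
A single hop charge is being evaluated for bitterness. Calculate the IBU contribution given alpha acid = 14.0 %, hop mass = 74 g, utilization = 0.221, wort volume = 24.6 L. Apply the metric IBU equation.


IBU = (α/100)·mass·U·1000 / V
IBU = (14.0/100)·74·0.221·1000 / 24.6

93.0715 IBU


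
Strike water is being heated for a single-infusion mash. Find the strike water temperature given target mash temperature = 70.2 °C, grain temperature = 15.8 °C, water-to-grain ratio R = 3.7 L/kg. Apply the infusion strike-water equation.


T_strike = (0.41/R)·(T_mash − T_grain) + T_mash
T_strike = (0.41/3.7)·(70.2 − 15.8) + 70.2

76.2281 °C


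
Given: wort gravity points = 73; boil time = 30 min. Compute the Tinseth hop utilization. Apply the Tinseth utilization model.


U = 1.65·0.000125^(GP/1000) · (1 − e^(−0.04·t))/4.15
bigness = 1.65·0.000125^(73/1000) = 0.8562
boil_factor = (1 − e^(−0.04·30))/4.15 = 0.1684
U = 0.8562 · 0.1684

0.1442


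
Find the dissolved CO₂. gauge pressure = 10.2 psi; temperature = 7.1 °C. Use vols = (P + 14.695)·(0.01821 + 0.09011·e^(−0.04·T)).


vols = (10.2 + 14.695)·(0.01821 + 0.09011·e^(−0.04·7.1))

2.1420 volumes


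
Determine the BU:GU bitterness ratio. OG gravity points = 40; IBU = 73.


BU:GU = IBU / OG_points
BU:GU = 73 / 40

1.8250


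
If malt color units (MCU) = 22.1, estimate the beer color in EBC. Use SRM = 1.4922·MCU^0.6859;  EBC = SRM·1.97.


SRM = 1.4922·22.1^0.6859 = 12.4723
EBC = 12.4723·1.97

24.5704 EBC


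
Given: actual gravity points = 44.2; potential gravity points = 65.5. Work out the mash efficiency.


efficiency = actual / potential × 100
efficiency = 44.2 / 65.5 × 100

67.4809 %


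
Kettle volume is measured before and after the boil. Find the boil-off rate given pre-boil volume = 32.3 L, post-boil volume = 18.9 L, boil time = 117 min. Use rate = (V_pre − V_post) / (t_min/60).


rate = (32.3 − 18.9) / (117/60)

6.8718 L/hr


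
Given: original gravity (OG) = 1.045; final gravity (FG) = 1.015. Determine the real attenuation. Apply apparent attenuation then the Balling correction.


AA = (OG−FG)/(OG−1)·100;  RA = AA·0.8192
AA = (1.045 − 1.015)/(1.045 − 1)·100 = 66.6667
RA = 66.6667·0.8192

54.6133 %


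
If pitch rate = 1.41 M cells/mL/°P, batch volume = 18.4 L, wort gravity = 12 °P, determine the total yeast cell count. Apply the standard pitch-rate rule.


cells (billions) = rate · V_L · °P
cells = 1.41 · 18.4 · 12

311.3280 billion cells


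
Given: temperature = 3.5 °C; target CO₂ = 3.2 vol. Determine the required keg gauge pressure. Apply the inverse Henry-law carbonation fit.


psi = vols/(0.01821 + 0.09011·e^(−0.04·T)) − 14.695
psi = 3.2/(0.01821 + 0.09011·e^(−0.04·3.5)) − 14.695

18.4492 psi


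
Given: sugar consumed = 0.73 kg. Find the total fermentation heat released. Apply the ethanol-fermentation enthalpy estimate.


Q = m_sugar · 590 kJ/kg
Q = 0.73 · 590

430.7000 kJ


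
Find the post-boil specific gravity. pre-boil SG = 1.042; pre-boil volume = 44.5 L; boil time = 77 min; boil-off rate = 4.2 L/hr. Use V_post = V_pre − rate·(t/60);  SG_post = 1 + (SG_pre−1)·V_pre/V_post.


V_post = 44.5 − 4.2·(77/60) = 39.1100
SG_post = 1 + (1.042 − 1)·44.5/39.1100

1.0478


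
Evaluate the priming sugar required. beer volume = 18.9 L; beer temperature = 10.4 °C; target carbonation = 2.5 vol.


residual = 14.695·(0.01821 + 0.09011·e^(−0.04·T));  sugar = (target − residual)·4.0·V
residual = 14.695·(0.01821 + 0.09011·e^(−0.04·10.4)) = 1.1411
sugar = (2.5 − 1.1411)·4.0·18.9

102.7311 g


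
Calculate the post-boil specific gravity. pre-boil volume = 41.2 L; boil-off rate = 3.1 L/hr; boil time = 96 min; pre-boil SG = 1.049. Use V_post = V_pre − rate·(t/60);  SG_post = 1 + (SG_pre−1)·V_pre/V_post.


V_post = 41.2 − 3.1·(96/60) = 36.2400
SG_post = 1 + (1.049 − 1)·41.2/36.2400

1.0557


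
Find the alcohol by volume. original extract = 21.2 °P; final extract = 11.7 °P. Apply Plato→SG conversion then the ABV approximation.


SG = 259/(259 − P);  ABV = (OG − FG)·131.25
OG = 259/(259 − 21.2) = 1.0892
FG = 259/(259 − 11.7) = 1.0473
ABV = (1.0892 − 1.0473)·131.25

5.4914 % ABV


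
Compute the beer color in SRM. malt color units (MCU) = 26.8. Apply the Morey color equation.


SRM = 1.4922 · MCU^0.6859
SRM = 1.4922 · 26.8^0.6859

14.2359 SRM


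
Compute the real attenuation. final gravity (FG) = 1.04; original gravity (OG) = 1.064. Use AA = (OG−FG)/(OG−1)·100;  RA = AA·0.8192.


AA = (1.064 − 1.04)/(1.064 − 1)·100 = 37.5000
RA = 37.5000·0.8192

30.7200 %


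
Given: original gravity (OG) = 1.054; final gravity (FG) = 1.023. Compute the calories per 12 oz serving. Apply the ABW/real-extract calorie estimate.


ABW = (OG−FG)·131.25·0.79/FG;  °P = 259 − 259/SG (for OG→OE and FG→AE);  RE = 0.1808·OE + 0.8192·AE;  Cal = (6.9·ABW + 4·(RE−0.1))·FG·3.55
ABW = (1.054 − 1.023)·131.25·0.79/1.023 = 3.1420
OE = 259 − 259/1.054 = 13.2694 °P
AE = 259 − 259/1.023 = 5.8231 °P
RE = 0.1808·13.2694 + 0.8192·5.8231 = 7.1694 °P
Cal = (6.9·3.1420 + 4·(7.1694−0.1))·1.023·3.55

181.4286 kcal


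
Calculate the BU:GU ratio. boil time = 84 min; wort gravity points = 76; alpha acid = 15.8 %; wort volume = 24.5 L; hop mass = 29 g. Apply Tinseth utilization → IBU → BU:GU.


U = 1.65·0.000125^(GP/1000)·(1−e^(−0.04t))/4.15;  IBU = (α/100)·m·U·1000/V;  BU:GU = IBU/GP
U = 1.65·0.000125^(76/1000)·(1−e^(−0.04·84))/4.15 = 0.1938
IBU = (15.8/100)·29·0.1938·1000/24.5 = 36.2524
BU:GU = 36.2524/76

0.4770


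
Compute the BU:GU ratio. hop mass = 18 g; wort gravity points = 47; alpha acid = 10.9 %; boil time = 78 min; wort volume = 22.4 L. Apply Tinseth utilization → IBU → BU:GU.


U = 1.65·0.000125^(GP/1000)·(1−e^(−0.04t))/4.15;  IBU = (α/100)·m·U·1000/V;  BU:GU = IBU/GP
U = 1.65·0.000125^(47/1000)·(1−e^(−0.04·78))/4.15 = 0.2491
IBU = (10.9/100)·18·0.2491·1000/22.4 = 21.8187
BU:GU = 21.8187/47

0.4642


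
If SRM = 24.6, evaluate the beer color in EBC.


EBC = SRM · 1.97
EBC = 24.6 · 1.97

48.4620 EBC


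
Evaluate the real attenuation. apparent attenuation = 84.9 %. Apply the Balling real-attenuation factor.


RA = AA · 0.8192
RA = 84.9 · 0.8192

69.5501 %


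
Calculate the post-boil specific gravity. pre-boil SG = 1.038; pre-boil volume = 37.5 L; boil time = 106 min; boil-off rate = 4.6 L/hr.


V_post = V_pre − rate·(t/60);  SG_post = 1 + (SG_pre−1)·V_pre/V_post
V_post = 37.5 − 4.6·(106/60) = 29.3733
SG_post = 1 + (1.038 − 1)·37.5/29.3733

1.0485


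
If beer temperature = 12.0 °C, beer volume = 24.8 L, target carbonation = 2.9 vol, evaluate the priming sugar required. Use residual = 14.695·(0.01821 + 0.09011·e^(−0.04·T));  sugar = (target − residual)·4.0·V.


residual = 14.695·(0.01821 + 0.09011·e^(−0.04·12.0)) = 1.0870
sugar = (2.9 − 1.0870)·4.0·24.8

179.8528 g


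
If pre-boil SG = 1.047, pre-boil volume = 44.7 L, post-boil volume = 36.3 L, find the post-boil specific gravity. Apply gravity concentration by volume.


SG_post = 1 + (SG_pre − 1)·V_pre/V_post
pts_pre = (1.047 − 1)·1000 = 47.0000
pts_post = 47.0000·44.7/36.3 = 57.8760
SG_post = 1 + 57.8760/1000

1.0579


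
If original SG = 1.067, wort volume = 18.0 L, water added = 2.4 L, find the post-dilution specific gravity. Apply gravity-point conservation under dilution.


SG_new = 1 + (SG_old − 1)·V_old/(V_old + V_water)
pts = (1.067 − 1)·1000·18.0/(18.0 + 2.4) = 59.1176
SG_new = 1 + 59.1176/1000

1.0591


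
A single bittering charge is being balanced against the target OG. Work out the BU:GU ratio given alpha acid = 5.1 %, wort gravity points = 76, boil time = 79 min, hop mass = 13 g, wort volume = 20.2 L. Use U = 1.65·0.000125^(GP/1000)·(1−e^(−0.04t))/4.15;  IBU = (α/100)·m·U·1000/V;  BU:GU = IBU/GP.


U = 1.65·0.000125^(76/1000)·(1−e^(−0.04·79))/4.15 = 0.1923
IBU = (5.1/100)·13·0.1923·1000/20.2 = 6.3115
BU:GU = 6.3115/76

0.0830


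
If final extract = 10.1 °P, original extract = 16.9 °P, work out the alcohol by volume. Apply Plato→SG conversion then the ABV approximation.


SG = 259/(259 − P);  ABV = (OG − FG)·131.25
OG = 259/(259 − 16.9) = 1.0698
FG = 259/(259 − 10.1) = 1.0406
ABV = (1.0698 − 1.0406)·131.25

3.8361 % ABV


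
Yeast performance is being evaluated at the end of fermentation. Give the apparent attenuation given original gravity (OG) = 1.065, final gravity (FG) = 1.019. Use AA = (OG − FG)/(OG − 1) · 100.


AA = (1.065 − 1.019)/(1.065 − 1) · 100

70.7692 %


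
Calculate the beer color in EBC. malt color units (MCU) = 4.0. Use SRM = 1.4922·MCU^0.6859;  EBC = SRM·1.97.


SRM = 1.4922·4.0^0.6859 = 3.8617
EBC = 3.8617·1.97

7.6076 EBC
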